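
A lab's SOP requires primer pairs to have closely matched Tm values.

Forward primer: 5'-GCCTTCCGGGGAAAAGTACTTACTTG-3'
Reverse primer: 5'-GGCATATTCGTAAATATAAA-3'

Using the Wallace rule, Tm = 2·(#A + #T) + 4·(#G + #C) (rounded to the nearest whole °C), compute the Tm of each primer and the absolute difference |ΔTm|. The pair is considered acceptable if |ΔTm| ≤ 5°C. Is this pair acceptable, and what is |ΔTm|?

Forward: A=6 T=7 G=7 C=6 → Tm = 2·13 + 4·13 = 78°C.
Reverse: A=9 T=6 G=3 C=2 → Tm = 2·15 + 4·5 = 50°C.
|ΔTm| = |78 − 50| = 28°C, > 5°C.

|ΔTm| = 28°C; the pair is not acceptable.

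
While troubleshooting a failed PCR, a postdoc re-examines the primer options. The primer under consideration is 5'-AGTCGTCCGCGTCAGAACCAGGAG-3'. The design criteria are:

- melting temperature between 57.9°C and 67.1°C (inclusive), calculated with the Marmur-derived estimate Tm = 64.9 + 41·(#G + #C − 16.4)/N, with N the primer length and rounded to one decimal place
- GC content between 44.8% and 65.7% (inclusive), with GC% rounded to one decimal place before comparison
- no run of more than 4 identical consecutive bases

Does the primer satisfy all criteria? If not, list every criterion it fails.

Meets all criteria.

Base counts: A=6, T=3, G=8, C=7 (length 24).
Tm: Tm = 64.9 + 41·(15 − 16.4)/24 = 62.5°C ✓
GC content: GC 15/24 = 62.5% ✓
homopolymer run: longest run = 2 ✓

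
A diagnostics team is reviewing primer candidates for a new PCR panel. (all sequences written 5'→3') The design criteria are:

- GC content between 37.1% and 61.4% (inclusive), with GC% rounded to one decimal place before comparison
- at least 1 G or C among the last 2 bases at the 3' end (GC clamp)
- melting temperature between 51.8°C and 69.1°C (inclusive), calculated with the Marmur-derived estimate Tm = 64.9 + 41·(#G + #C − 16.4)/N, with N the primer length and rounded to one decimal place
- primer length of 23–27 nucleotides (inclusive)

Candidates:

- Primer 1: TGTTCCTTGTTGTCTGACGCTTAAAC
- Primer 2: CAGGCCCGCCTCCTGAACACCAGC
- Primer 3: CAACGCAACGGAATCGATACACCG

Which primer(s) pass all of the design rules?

Primer 1 and Primer 3.

Primer 1 (26 nt, A=4 T=11 G=5 C=6): GC 11/26 = 42.3% ✓; 3' end AC has 1 G/C ✓; Tm = 64.9 + 41·(11 − 16.4)/26 = 56.4°C ✓; length 26 ✓ — passes.
Primer 2 (24 nt, A=5 T=2 G=5 C=12): GC 17/24 = 70.8%, outside 37.1–61.4% ✗; 3' end GC has 2 G/C ✓; Tm = 64.9 + 41·(17 − 16.4)/24 = 65.9°C ✓; length 24 ✓ — fails.
Primer 3 (24 nt, A=9 T=2 G=5 C=8): GC 13/24 = 54.2% ✓; 3' end CG has 2 G/C ✓; Tm = 64.9 + 41·(13 − 16.4)/24 = 59.1°C ✓; length 24 ✓ — passes.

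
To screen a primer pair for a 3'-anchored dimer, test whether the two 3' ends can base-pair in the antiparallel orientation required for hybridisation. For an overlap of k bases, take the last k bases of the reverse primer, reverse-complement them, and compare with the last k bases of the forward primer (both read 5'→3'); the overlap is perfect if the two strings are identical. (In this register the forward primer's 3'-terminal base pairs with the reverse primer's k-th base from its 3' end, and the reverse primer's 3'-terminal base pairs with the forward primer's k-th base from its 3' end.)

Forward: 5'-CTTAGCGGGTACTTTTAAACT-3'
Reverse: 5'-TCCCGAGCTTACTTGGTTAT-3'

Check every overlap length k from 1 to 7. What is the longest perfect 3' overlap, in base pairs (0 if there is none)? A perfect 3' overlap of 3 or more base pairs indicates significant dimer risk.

Longest perfect overlap: 0 complementary base pairs; below the dimer-risk threshold (threshold 3).

Last 7 bases (5'→3') — forward …TTAAACT, reverse …TGGTTAT.
Reverse complement of the reverse primer's last 7 bases: ATAACCA; its first k bases are the reverse complement of the reverse primer's last k bases, so a perfect k-base overlap needs the forward primer's last k bases to equal them.
Comparing (forward last k vs required): k=1: T vs A ✗; k=2: CT vs AT ✗; k=3: ACT vs ATA ✗; k=4: AACT vs ATAA ✗; k=5: AAACT vs ATAAC ✗; k=6: TAAACT vs ATAACC ✗; k=7: TTAAACT vs ATAACCA ✗.
No overlap length from 1 to 7 is perfect, so the longest perfect 3' overlap is 0.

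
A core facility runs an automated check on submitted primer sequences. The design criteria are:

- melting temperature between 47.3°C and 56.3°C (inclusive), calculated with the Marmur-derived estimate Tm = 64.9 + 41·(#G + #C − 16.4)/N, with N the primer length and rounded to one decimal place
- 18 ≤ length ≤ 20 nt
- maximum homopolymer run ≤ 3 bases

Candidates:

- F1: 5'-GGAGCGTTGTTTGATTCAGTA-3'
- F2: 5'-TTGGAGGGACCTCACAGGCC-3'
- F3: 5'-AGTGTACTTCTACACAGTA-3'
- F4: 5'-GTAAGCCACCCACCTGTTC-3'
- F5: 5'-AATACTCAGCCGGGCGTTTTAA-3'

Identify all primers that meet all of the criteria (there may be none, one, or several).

F4 only.

F1 (21 nt, A=4 T=8 G=7 C=2): Tm = 64.9 + 41·(9 − 16.4)/21 = 50.5°C ✓; length 21, outside 18–20 ✗; longest run = 3 ✓ — fails.
F2 (20 nt, A=4 T=3 G=7 C=6): Tm = 64.9 + 41·(13 − 16.4)/20 = 57.9°C, outside 47.3–56.3°C ✗; length 20 ✓; longest run = 3 ✓ — fails.
F3 (19 nt, A=6 T=6 G=3 C=4): Tm = 64.9 + 41·(7 − 16.4)/19 = 44.6°C, outside 47.3–56.3°C ✗; length 19 ✓; longest run = 2 ✓ — fails.
F4 (19 nt, A=4 T=4 G=3 C=8): Tm = 64.9 + 41·(11 − 16.4)/19 = 53.2°C ✓; length 19 ✓; longest run = 3 ✓ — passes.
F5 (22 nt, A=6 T=6 G=5 C=5): Tm = 64.9 + 41·(10 − 16.4)/22 = 53.0°C ✓; length 22, outside 18–20 ✗; longest run = 4, exceeds 3 ✗ — fails.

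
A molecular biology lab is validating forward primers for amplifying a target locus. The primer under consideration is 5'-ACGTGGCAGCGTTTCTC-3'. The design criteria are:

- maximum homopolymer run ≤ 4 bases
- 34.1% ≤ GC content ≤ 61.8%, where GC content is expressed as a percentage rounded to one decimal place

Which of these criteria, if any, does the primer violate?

Meets all criteria.

Base counts: A=2, T=5, G=5, C=5 (length 17).
homopolymer run: longest run = 3 ✓
GC content: GC 10/17 = 58.8% ✓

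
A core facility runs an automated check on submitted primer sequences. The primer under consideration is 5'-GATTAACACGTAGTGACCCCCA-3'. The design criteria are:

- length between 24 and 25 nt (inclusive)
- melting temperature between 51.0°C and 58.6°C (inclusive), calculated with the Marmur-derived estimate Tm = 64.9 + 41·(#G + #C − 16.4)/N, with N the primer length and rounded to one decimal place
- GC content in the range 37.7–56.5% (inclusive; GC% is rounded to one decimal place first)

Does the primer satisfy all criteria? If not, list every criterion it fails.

Fails: length.

Base counts: A=7, T=4, G=4, C=7 (length 22).
length: length 22, outside 24–25 ✗
Tm: Tm = 64.9 + 41·(11 − 16.4)/22 = 54.8°C ✓
GC content: GC 11/22 = 50.0% ✓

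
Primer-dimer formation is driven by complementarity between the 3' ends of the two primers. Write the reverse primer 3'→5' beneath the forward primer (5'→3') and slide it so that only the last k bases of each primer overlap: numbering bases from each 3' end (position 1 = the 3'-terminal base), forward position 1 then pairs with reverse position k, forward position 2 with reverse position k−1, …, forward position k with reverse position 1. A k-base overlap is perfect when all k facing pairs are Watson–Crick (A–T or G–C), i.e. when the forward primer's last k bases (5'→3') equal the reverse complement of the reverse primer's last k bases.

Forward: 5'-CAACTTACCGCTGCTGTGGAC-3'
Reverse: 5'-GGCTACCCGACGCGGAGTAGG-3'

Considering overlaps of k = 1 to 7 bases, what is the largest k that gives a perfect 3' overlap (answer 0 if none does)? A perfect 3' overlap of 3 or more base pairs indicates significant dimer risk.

Longest perfect overlap: 1 complementary base pair; below the dimer-risk threshold (threshold 3).

Last 7 bases (5'→3') — forward …TGTGGAC, reverse …GAGTAGG.
Reverse complement of the reverse primer's last 7 bases: CCTACTC; its first k bases are the reverse complement of the reverse primer's last k bases, so a perfect k-base overlap needs the forward primer's last k bases to equal them.
Comparing (forward last k vs required): k=1: C vs C ✓; k=2: AC vs CC ✗; k=3: GAC vs CCT ✗; k=4: GGAC vs CCTA ✗; k=5: TGGAC vs CCTAC ✗; k=6: GTGGAC vs CCTACT ✗; k=7: TGTGGAC vs CCTACTC ✗.
Only k = 1 is perfect, so the longest perfect 3' overlap is 1.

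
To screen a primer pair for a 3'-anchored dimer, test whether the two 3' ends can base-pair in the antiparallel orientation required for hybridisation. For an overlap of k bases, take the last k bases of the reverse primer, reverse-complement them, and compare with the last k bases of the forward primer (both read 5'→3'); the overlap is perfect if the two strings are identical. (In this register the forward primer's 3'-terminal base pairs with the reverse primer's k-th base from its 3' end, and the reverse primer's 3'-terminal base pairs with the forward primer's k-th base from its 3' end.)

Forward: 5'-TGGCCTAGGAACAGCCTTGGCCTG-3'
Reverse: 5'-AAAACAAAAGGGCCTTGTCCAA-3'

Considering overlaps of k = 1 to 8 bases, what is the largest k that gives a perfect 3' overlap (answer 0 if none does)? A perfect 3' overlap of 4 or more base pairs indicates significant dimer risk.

Longest perfect overlap: 0 complementary base pairs; below the dimer-risk threshold (threshold 4).

Last 8 bases (5'→3') — forward …TTGGCCTG, reverse …TTGTCCAA.
Reverse complement of the reverse primer's last 8 bases: TTGGACAA; its first k bases are the reverse complement of the reverse primer's last k bases, so a perfect k-base overlap needs the forward primer's last k bases to equal them.
Comparing (forward last k vs required): k=1: G vs T ✗; k=2: TG vs TT ✗; k=3: CTG vs TTG ✗; k=4: CCTG vs TTGG ✗; k=5: GCCTG vs TTGGA ✗; k=6: GGCCTG vs TTGGAC ✗; k=7: TGGCCTG vs TTGGACA ✗; k=8: TTGGCCTG vs TTGGACAA ✗.
No overlap length from 1 to 8 is perfect, so the longest perfect 3' overlap is 0.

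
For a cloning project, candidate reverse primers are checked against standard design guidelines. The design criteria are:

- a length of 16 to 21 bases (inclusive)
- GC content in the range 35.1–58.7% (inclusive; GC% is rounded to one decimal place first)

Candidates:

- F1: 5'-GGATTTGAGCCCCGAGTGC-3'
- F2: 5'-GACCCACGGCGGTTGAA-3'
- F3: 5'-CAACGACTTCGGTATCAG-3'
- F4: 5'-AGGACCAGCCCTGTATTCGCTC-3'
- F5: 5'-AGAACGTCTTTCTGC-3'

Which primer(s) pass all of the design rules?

F3 only.

F1 (19 nt, A=3 T=4 G=7 C=5): length 19 ✓; GC 12/19 = 63.2%, outside 35.1–58.7% ✗ — fails.
F2 (17 nt, A=4 T=2 G=6 C=5): length 17 ✓; GC 11/17 = 64.7%, outside 35.1–58.7% ✗ — fails.
F3 (18 nt, A=5 T=4 G=4 C=5): length 18 ✓; GC 9/18 = 50.0% ✓ — passes.
F4 (22 nt, A=4 T=5 G=5 C=8): length 22, outside 16–21 ✗; GC 13/22 = 59.1%, outside 35.1–58.7% ✗ — fails.
F5 (15 nt, A=3 T=5 G=3 C=4): length 15, outside 16–21 ✗; GC 7/15 = 46.7% ✓ — fails.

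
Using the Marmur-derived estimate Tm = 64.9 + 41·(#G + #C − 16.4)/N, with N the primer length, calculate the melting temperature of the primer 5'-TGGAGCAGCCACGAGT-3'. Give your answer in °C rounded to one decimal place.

48.5°C

Base counts: A=4, T=2, G=6, C=4; G+C = 10, N = 16.
Tm = 64.9 + 41·(10 − 16.4)/16 = 64.9 + -262.40/16 = 48.5°C.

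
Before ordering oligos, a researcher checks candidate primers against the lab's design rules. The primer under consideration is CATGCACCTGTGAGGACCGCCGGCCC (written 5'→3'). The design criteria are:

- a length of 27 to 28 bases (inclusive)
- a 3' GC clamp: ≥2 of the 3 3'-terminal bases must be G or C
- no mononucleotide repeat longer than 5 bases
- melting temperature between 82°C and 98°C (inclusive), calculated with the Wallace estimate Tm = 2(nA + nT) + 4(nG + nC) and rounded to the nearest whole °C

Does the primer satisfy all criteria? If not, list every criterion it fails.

Fails: length.

Base counts: A=4, T=3, G=8, C=11 (length 26).
length: length 26, outside 27–28 ✗
GC clamp: 3' end CCC has 3 G/C ✓
homopolymer run: longest run = 3 ✓
Tm: Tm = 2·7 + 4·19 = 90°C ✓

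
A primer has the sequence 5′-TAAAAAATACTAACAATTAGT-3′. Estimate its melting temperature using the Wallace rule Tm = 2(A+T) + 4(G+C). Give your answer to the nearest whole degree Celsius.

48°C

Base counts: A=12, T=6, G=1, C=2 (length 21).
Tm = 2·(12+6) + 4·(1+2) = 2·18 + 4·3 = 36 + 12 = 48°C.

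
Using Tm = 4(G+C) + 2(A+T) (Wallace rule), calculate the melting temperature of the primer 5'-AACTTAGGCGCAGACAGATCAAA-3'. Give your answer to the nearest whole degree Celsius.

66°C

Base counts: A=10, T=3, G=5, C=5 (length 23).
Tm = 2·(10+3) + 4·(5+5) = 2·13 + 4·10 = 26 + 40 = 66°C.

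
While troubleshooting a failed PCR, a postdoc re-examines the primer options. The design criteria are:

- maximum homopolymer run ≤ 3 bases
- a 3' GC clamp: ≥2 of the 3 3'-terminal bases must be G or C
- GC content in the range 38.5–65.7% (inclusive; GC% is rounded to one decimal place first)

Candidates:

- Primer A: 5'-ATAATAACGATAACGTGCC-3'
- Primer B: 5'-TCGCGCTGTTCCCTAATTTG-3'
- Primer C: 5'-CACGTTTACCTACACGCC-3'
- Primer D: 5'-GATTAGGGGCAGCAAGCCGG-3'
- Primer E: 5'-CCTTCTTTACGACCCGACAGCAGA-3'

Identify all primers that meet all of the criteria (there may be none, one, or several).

Primer C only.

Primer A (19 nt, A=8 T=4 G=3 C=4): longest run = 2 ✓; 3' end GCC has 3 G/C ✓; GC 7/19 = 36.8%, outside 38.5–65.7% ✗ — fails.
Primer B (20 nt, A=2 T=8 G=4 C=6): longest run = 3 ✓; 3' end TTG has 1 G/C, need ≥2 ✗; GC 10/20 = 50.0% ✓ — fails.
Primer C (18 nt, A=4 T=4 G=2 C=8): longest run = 3 ✓; 3' end GCC has 3 G/C ✓; GC 10/18 = 55.6% ✓ — passes.
Primer D (20 nt, A=5 T=2 G=9 C=4): longest run = 4, exceeds 3 ✗; 3' end CGG has 3 G/C ✓; GC 13/20 = 65.0% ✓ — fails.
Primer E (24 nt, A=6 T=5 G=4 C=9): longest run = 3 ✓; 3' end AGA has 1 G/C, need ≥2 ✗; GC 13/24 = 54.2% ✓ — fails.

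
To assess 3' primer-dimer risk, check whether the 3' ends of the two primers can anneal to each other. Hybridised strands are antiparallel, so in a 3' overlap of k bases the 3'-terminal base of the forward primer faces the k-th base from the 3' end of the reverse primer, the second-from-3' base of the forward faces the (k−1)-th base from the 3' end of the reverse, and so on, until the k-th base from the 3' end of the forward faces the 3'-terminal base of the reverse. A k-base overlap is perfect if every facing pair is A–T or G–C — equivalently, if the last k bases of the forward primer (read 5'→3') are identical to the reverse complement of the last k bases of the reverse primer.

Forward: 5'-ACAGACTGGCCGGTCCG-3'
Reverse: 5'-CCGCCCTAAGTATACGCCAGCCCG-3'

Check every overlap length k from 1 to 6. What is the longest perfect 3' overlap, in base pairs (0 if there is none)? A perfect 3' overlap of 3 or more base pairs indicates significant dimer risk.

Longest perfect overlap: 2 complementary base pairs; below the dimer-risk threshold (threshold 3).

Last 6 bases (5'→3') — forward …GGTCCG, reverse …AGCCCG.
Reverse complement of the reverse primer's last 6 bases: CGGGCT; its first k bases are the reverse complement of the reverse primer's last k bases, so a perfect k-base overlap needs the forward primer's last k bases to equal them.
Comparing (forward last k vs required): k=1: G vs C ✗; k=2: CG vs CG ✓; k=3: CCG vs CGG ✗; k=4: TCCG vs CGGG ✗; k=5: GTCCG vs CGGGC ✗; k=6: GGTCCG vs CGGGCT ✗.
Only k = 2 is perfect, so the longest perfect 3' overlap is 2.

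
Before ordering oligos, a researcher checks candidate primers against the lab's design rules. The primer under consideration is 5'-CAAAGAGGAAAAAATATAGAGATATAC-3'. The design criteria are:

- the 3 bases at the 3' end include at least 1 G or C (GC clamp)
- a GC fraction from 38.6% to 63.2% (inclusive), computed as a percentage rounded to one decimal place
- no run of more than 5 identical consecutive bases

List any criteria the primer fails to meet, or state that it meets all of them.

Fails: GC content, homopolymer run.

Base counts: A=16, T=4, G=5, C=2 (length 27).
GC clamp: 3' end TAC has 1 G/C ✓
GC content: GC 7/27 = 25.9%, outside 38.6–63.2% ✗
homopolymer run: longest run = 6, exceeds 5 ✗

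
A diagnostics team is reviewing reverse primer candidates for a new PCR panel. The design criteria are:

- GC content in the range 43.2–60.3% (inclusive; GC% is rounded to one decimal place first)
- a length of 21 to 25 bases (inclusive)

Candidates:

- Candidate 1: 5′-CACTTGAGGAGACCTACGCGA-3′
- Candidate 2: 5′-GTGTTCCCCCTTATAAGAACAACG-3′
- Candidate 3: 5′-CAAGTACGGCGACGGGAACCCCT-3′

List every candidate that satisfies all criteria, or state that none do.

Candidate 1 (21 nt, A=6 T=3 G=6 C=6): GC 12/21 = 57.1% ✓; length 21 ✓ — passes.
Candidate 2 (24 nt, A=7 T=6 G=4 C=7): GC 11/24 = 45.8% ✓; length 24 ✓ — passes.
Candidate 3 (23 nt, A=6 T=2 G=7 C=8): GC 15/23 = 65.2%, outside 43.2–60.3% ✗; length 23 ✓ — fails.

Candidate 1 and Candidate 2.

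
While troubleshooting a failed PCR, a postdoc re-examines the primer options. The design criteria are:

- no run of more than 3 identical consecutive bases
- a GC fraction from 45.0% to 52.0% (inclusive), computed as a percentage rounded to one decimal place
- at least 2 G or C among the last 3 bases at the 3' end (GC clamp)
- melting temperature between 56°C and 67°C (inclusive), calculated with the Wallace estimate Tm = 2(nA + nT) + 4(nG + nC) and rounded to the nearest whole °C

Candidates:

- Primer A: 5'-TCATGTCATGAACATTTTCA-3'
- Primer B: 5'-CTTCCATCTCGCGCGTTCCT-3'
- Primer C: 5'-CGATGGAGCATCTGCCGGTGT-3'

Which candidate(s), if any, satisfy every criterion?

None of the candidates satisfy all criteria.

Primer A (20 nt, A=6 T=8 G=2 C=4): longest run = 4, exceeds 3 ✗; GC 6/20 = 30.0%, outside 45.0–52.0% ✗; 3' end TCA has 1 G/C, need ≥2 ✗; Tm = 2·14 + 4·6 = 52°C, outside 56–67°C ✗ — fails.
Primer B (20 nt, A=1 T=7 G=3 C=9): longest run = 2 ✓; GC 12/20 = 60.0%, outside 45.0–52.0% ✗; 3' end CCT has 2 G/C ✓; Tm = 2·8 + 4·12 = 64°C ✓ — fails.
Primer C (21 nt, A=3 T=5 G=8 C=5): longest run = 2 ✓; GC 13/21 = 61.9%, outside 45.0–52.0% ✗; 3' end TGT has 1 G/C, need ≥2 ✗; Tm = 2·8 + 4·13 = 68°C, outside 56–67°C ✗ — fails.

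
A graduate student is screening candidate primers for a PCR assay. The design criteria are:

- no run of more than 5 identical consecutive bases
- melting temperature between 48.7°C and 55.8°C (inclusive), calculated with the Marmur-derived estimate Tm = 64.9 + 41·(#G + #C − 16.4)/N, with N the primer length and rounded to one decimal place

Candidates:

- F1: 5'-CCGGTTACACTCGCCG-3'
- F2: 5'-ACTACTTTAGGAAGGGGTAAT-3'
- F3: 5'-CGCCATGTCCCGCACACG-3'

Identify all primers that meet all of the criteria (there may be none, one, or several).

F1 only.

F1 (16 nt, A=2 T=3 G=4 C=7): longest run = 2 ✓; Tm = 64.9 + 41·(11 − 16.4)/16 = 51.1°C ✓ — passes.
F2 (21 nt, A=7 T=6 G=6 C=2): longest run = 4 ✓; Tm = 64.9 + 41·(8 − 16.4)/21 = 48.5°C, outside 48.7–55.8°C ✗ — fails.
F3 (18 nt, A=3 T=2 G=4 C=9): longest run = 3 ✓; Tm = 64.9 + 41·(13 − 16.4)/18 = 57.2°C, outside 48.7–55.8°C ✗ — fails.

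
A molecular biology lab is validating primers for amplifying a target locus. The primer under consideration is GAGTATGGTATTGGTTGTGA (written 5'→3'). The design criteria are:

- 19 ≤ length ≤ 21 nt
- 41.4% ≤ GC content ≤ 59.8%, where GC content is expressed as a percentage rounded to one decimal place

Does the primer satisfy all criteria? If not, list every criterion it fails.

Base counts: A=4, T=8, G=8, C=0 (length 20).
length: length 20 ✓
GC content: GC 8/20 = 40.0%, outside 41.4–59.8% ✗

Fails: GC content.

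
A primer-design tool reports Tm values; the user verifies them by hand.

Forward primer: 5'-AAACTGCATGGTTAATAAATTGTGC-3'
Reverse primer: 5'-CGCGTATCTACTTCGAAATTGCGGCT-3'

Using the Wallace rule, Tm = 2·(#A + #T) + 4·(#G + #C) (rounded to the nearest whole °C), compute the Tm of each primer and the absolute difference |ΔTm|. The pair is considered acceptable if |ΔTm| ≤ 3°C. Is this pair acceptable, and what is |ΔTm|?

Forward: A=9 T=8 G=5 C=3 → Tm = 2·17 + 4·8 = 66°C.
Reverse: A=5 T=8 G=6 C=7 → Tm = 2·13 + 4·13 = 78°C.
|ΔTm| = |66 − 78| = 12°C, > 3°C.

|ΔTm| = 12°C; the pair is not acceptable.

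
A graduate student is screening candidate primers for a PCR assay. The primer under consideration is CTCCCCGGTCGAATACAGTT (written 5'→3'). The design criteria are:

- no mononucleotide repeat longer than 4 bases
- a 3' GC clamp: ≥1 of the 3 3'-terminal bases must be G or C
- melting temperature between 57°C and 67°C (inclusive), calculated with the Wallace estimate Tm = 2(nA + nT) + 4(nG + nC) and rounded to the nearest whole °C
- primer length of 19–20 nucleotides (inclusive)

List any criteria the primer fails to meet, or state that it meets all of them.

Base counts: A=4, T=5, G=4, C=7 (length 20).
homopolymer run: longest run = 4 ✓
GC clamp: 3' end GTT has 1 G/C ✓
Tm: Tm = 2·9 + 4·11 = 62°C ✓
length: length 20 ✓

Meets all criteria.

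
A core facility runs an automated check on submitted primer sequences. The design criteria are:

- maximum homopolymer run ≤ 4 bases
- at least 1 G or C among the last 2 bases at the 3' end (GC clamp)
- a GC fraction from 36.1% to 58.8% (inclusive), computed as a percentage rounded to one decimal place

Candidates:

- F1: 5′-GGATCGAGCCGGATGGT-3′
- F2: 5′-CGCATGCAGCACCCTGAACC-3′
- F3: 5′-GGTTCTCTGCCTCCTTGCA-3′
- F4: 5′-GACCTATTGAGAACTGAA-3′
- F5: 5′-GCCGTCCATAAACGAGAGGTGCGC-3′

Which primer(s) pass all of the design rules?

F1 (17 nt, A=3 T=3 G=8 C=3): longest run = 2 ✓; 3' end GT has 1 G/C ✓; GC 11/17 = 64.7%, outside 36.1–58.8% ✗ — fails.
F2 (20 nt, A=5 T=2 G=4 C=9): longest run = 3 ✓; 3' end CC has 2 G/C ✓; GC 13/20 = 65.0%, outside 36.1–58.8% ✗ — fails.
F3 (19 nt, A=1 T=7 G=4 C=7): longest run = 2 ✓; 3' end CA has 1 G/C ✓; GC 11/19 = 57.9% ✓ — passes.
F4 (18 nt, A=7 T=4 G=4 C=3): longest run = 2 ✓; 3' end AA has 0 G/C, need ≥1 ✗; GC 7/18 = 38.9% ✓ — fails.
F5 (24 nt, A=6 T=3 G=8 C=7): longest run = 3 ✓; 3' end GC has 2 G/C ✓; GC 15/24 = 62.5%, outside 36.1–58.8% ✗ — fails.

F3 only.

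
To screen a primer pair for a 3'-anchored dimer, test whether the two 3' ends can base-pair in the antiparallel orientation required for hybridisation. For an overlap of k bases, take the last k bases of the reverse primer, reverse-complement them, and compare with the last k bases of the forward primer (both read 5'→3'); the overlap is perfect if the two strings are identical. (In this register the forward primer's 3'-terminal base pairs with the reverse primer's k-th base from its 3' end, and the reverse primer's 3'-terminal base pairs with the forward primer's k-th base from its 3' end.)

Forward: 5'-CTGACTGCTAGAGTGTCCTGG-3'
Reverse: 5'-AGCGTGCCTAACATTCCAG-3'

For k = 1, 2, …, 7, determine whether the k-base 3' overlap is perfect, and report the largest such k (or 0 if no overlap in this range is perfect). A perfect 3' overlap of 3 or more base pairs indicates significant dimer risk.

Longest perfect overlap: 4 complementary base pairs; significant dimer risk (threshold 3).

Last 7 bases (5'→3') — forward …GTCCTGG, reverse …ATTCCAG.
Reverse complement of the reverse primer's last 7 bases: CTGGAAT; its first k bases are the reverse complement of the reverse primer's last k bases, so a perfect k-base overlap needs the forward primer's last k bases to equal them.
Comparing (forward last k vs required): k=1: G vs C ✗; k=2: GG vs CT ✗; k=3: TGG vs CTG ✗; k=4: CTGG vs CTGG ✓; k=5: CCTGG vs CTGGA ✗; k=6: TCCTGG vs CTGGAA ✗; k=7: GTCCTGG vs CTGGAAT ✗.
Only k = 4 is perfect, so the longest perfect 3' overlap is 4.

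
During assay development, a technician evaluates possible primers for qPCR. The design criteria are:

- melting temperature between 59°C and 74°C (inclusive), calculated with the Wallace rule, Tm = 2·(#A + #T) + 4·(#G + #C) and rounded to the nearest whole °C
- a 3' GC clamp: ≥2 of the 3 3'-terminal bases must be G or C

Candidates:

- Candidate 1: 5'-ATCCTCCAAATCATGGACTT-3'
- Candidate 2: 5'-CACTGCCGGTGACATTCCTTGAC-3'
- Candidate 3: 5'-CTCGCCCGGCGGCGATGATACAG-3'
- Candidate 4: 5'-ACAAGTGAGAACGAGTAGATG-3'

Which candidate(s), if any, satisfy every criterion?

Candidate 1 (20 nt, A=6 T=6 G=2 C=6): Tm = 2·12 + 4·8 = 56°C, outside 59–74°C ✗; 3' end CTT has 1 G/C, need ≥2 ✗ — fails.
Candidate 2 (23 nt, A=4 T=6 G=5 C=8): Tm = 2·10 + 4·13 = 72°C ✓; 3' end GAC has 2 G/C ✓ — passes.
Candidate 3 (23 nt, A=4 T=3 G=8 C=8): Tm = 2·7 + 4·16 = 78°C, outside 59–74°C ✗; 3' end CAG has 2 G/C ✓ — fails.
Candidate 4 (21 nt, A=9 T=3 G=7 C=2): Tm = 2·12 + 4·9 = 60°C ✓; 3' end ATG has 1 G/C, need ≥2 ✗ — fails.

Candidate 2 only.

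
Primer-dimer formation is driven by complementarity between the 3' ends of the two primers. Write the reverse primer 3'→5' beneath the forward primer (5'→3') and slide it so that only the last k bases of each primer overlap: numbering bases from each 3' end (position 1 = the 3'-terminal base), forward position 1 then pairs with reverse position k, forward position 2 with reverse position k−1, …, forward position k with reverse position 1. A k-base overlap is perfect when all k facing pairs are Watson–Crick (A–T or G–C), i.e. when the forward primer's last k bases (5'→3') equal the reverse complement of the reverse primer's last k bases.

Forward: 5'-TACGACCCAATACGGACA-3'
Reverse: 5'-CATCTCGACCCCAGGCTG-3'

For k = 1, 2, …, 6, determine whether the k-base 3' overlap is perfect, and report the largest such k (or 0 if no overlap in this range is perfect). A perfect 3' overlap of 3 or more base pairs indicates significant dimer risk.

Longest perfect overlap: 2 complementary base pairs; below the dimer-risk threshold (threshold 3).

Last 6 bases (5'→3') — forward …CGGACA, reverse …AGGCTG.
Reverse complement of the reverse primer's last 6 bases: CAGCCT; its first k bases are the reverse complement of the reverse primer's last k bases, so a perfect k-base overlap needs the forward primer's last k bases to equal them.
Comparing (forward last k vs required): k=1: A vs C ✗; k=2: CA vs CA ✓; k=3: ACA vs CAG ✗; k=4: GACA vs CAGC ✗; k=5: GGACA vs CAGCC ✗; k=6: CGGACA vs CAGCCT ✗.
Only k = 2 is perfect, so the longest perfect 3' overlap is 2.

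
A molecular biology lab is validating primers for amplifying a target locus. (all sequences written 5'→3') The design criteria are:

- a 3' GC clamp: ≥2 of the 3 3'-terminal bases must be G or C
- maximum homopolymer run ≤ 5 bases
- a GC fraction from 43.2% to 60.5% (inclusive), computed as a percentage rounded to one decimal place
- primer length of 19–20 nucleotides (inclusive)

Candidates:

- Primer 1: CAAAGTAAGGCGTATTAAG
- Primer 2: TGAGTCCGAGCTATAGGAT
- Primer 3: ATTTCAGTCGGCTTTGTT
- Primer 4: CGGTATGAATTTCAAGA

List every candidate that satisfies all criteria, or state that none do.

Primer 1 (19 nt, A=8 T=4 G=5 C=2): 3' end AAG has 1 G/C, need ≥2 ✗; longest run = 3 ✓; GC 7/19 = 36.8%, outside 43.2–60.5% ✗; length 19 ✓ — fails.
Primer 2 (19 nt, A=5 T=5 G=6 C=3): 3' end GAT has 1 G/C, need ≥2 ✗; longest run = 2 ✓; GC 9/19 = 47.4% ✓; length 19 ✓ — fails.
Primer 3 (18 nt, A=2 T=9 G=4 C=3): 3' end GTT has 1 G/C, need ≥2 ✗; longest run = 3 ✓; GC 7/18 = 38.9%, outside 43.2–60.5% ✗; length 18, outside 19–20 ✗ — fails.
Primer 4 (17 nt, A=6 T=5 G=4 C=2): 3' end AGA has 1 G/C, need ≥2 ✗; longest run = 3 ✓; GC 6/17 = 35.3%, outside 43.2–60.5% ✗; length 17, outside 19–20 ✗ — fails.

None of the candidates satisfy all criteria.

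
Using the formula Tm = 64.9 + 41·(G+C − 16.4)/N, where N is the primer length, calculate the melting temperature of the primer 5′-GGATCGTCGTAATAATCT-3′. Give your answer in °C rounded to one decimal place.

Base counts: A=5, T=6, G=4, C=3; G+C = 7, N = 18.
Tm = 64.9 + 41·(7 − 16.4)/18 = 64.9 + -385.40/18 = 43.5°C.

43.5°C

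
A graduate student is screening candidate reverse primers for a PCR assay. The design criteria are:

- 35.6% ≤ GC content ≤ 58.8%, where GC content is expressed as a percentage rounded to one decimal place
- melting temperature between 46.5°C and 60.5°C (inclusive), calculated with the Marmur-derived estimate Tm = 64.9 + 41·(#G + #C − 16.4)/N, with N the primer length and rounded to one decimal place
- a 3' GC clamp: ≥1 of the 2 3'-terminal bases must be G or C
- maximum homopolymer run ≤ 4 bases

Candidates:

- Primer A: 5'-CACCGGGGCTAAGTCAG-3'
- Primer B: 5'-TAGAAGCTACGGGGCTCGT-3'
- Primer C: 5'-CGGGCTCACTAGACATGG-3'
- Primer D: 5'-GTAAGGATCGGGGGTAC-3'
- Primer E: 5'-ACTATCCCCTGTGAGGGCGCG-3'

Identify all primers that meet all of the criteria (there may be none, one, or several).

Primer A (17 nt, A=4 T=2 G=6 C=5): GC 11/17 = 64.7%, outside 35.6–58.8% ✗; Tm = 64.9 + 41·(11 − 16.4)/17 = 51.9°C ✓; 3' end AG has 1 G/C ✓; longest run = 4 ✓ — fails.
Primer B (19 nt, A=4 T=4 G=7 C=4): GC 11/19 = 57.9% ✓; Tm = 64.9 + 41·(11 − 16.4)/19 = 53.2°C ✓; 3' end GT has 1 G/C ✓; longest run = 4 ✓ — passes.
Primer C (18 nt, A=4 T=3 G=6 C=5): GC 11/18 = 61.1%, outside 35.6–58.8% ✗; Tm = 64.9 + 41·(11 − 16.4)/18 = 52.6°C ✓; 3' end GG has 2 G/C ✓; longest run = 3 ✓ — fails.
Primer D (17 nt, A=4 T=3 G=8 C=2): GC 10/17 = 58.8% ✓; Tm = 64.9 + 41·(10 − 16.4)/17 = 49.5°C ✓; 3' end AC has 1 G/C ✓; longest run = 5, exceeds 4 ✗ — fails.
Primer E (21 nt, A=3 T=4 G=7 C=7): GC 14/21 = 66.7%, outside 35.6–58.8% ✗; Tm = 64.9 + 41·(14 − 16.4)/21 = 60.2°C ✓; 3' end CG has 2 G/C ✓; longest run = 4 ✓ — fails.

Primer B only.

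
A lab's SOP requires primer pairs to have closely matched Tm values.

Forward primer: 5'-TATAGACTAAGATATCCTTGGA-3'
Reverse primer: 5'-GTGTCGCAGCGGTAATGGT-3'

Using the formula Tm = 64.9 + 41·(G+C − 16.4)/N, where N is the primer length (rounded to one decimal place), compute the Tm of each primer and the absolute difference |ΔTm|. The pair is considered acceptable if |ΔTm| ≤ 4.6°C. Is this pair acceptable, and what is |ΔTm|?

Forward: G+C = 7, N = 22 → Tm = 64.9 + 41·(7 − 16.4)/22 = 47.4°C.
Reverse: G+C = 11, N = 19 → Tm = 64.9 + 41·(11 − 16.4)/19 = 53.2°C.
|ΔTm| = |47.4 − 53.2| = 5.8°C, > 4.6°C.

|ΔTm| = 5.8°C; the pair is not acceptable.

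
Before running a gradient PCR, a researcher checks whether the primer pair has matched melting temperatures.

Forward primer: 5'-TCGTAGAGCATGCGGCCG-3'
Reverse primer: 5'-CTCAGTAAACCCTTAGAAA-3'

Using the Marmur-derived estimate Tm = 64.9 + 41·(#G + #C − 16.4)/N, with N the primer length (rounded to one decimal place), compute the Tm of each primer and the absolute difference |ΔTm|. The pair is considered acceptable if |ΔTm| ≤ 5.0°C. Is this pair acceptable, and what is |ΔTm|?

Forward: G+C = 12, N = 18 → Tm = 64.9 + 41·(12 − 16.4)/18 = 54.9°C.
Reverse: G+C = 7, N = 19 → Tm = 64.9 + 41·(7 − 16.4)/19 = 44.6°C.
|ΔTm| = |54.9 − 44.6| = 10.3°C, > 5.0°C.

|ΔTm| = 10.3°C; the pair is not acceptable.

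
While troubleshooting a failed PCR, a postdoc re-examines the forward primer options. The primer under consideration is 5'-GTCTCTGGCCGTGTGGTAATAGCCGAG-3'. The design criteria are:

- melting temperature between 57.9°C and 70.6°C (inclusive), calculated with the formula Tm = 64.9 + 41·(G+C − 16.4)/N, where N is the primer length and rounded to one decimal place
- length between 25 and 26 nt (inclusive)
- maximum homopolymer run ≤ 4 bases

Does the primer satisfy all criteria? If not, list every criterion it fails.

Fails: length.

Base counts: A=4, T=7, G=10, C=6 (length 27).
Tm: Tm = 64.9 + 41·(16 − 16.4)/27 = 64.3°C ✓
length: length 27, outside 25–26 ✗
homopolymer run: longest run = 2 ✓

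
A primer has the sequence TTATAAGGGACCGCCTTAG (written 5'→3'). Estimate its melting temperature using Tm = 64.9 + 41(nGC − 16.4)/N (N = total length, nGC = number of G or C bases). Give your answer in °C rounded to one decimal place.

Base counts: A=5, T=5, G=5, C=4; G+C = 9, N = 19.
Tm = 64.9 + 41·(9 − 16.4)/19 = 64.9 + -303.40/19 = 48.9°C.

48.9°C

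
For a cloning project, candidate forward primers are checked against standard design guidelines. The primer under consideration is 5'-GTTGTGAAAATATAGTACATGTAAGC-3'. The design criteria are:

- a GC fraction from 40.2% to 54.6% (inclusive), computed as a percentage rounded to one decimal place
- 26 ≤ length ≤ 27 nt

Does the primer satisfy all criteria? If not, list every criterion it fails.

Fails: GC content.

Base counts: A=10, T=8, G=6, C=2 (length 26).
GC content: GC 8/26 = 30.8%, outside 40.2–54.6% ✗
length: length 26 ✓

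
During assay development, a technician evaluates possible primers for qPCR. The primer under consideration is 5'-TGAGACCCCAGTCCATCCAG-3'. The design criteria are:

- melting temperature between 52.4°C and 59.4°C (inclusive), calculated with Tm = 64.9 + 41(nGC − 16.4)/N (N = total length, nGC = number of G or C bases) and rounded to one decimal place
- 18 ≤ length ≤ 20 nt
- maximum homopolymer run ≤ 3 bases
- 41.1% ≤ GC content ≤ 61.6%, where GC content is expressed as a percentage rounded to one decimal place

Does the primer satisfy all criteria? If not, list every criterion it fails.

Base counts: A=5, T=3, G=4, C=8 (length 20).
Tm: Tm = 64.9 + 41·(12 − 16.4)/20 = 55.9°C ✓
length: length 20 ✓
homopolymer run: longest run = 4, exceeds 3 ✗
GC content: GC 12/20 = 60.0% ✓

Fails: homopolymer run.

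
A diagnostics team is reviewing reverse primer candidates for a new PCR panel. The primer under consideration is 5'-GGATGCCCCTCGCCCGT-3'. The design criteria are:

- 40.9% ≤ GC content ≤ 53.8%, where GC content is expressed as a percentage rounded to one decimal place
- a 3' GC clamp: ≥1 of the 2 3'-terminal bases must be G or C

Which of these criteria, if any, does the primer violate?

Base counts: A=1, T=3, G=5, C=8 (length 17).
GC content: GC 13/17 = 76.5%, outside 40.9–53.8% ✗
GC clamp: 3' end GT has 1 G/C ✓

Fails: GC content.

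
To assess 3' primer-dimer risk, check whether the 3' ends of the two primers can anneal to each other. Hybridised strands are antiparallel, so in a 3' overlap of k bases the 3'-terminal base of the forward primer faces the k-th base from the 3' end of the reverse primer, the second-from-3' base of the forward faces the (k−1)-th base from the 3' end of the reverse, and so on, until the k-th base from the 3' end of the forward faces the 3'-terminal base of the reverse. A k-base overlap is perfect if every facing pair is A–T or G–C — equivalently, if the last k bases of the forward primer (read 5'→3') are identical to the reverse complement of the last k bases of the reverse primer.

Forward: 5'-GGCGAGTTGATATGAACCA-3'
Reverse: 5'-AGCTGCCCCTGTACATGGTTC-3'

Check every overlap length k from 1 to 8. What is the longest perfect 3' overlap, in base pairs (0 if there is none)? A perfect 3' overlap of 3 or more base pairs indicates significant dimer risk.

Last 8 bases (5'→3') — forward …ATGAACCA, reverse …CATGGTTC.
Reverse complement of the reverse primer's last 8 bases: GAACCATG; its first k bases are the reverse complement of the reverse primer's last k bases, so a perfect k-base overlap needs the forward primer's last k bases to equal them.
Comparing (forward last k vs required): k=1: A vs G ✗; k=2: CA vs GA ✗; k=3: CCA vs GAA ✗; k=4: ACCA vs GAAC ✗; k=5: AACCA vs GAACC ✗; k=6: GAACCA vs GAACCA ✓; k=7: TGAACCA vs GAACCAT ✗; k=8: ATGAACCA vs GAACCATG ✗.
Only k = 6 is perfect, so the longest perfect 3' overlap is 6.

Longest perfect overlap: 6 complementary base pairs; significant dimer risk (threshold 3).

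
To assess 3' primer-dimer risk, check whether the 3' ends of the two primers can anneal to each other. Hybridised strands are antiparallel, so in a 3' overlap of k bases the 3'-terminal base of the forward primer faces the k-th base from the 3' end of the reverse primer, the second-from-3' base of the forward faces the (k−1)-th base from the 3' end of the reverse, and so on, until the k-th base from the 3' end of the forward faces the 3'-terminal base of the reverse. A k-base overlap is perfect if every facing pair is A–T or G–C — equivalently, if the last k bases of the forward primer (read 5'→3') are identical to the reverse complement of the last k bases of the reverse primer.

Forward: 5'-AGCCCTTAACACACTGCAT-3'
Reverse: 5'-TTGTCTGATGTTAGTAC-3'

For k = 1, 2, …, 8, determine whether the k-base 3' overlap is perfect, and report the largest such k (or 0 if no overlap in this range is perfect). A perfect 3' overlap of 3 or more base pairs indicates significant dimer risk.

Longest perfect overlap: 0 complementary base pairs; below the dimer-risk threshold (threshold 3).

Last 8 bases (5'→3') — forward …CACTGCAT, reverse …GTTAGTAC.
Reverse complement of the reverse primer's last 8 bases: GTACTAAC; its first k bases are the reverse complement of the reverse primer's last k bases, so a perfect k-base overlap needs the forward primer's last k bases to equal them.
Comparing (forward last k vs required): k=1: T vs G ✗; k=2: AT vs GT ✗; k=3: CAT vs GTA ✗; k=4: GCAT vs GTAC ✗; k=5: TGCAT vs GTACT ✗; k=6: CTGCAT vs GTACTA ✗; k=7: ACTGCAT vs GTACTAA ✗; k=8: CACTGCAT vs GTACTAAC ✗.
No overlap length from 1 to 8 is perfect, so the longest perfect 3' overlap is 0.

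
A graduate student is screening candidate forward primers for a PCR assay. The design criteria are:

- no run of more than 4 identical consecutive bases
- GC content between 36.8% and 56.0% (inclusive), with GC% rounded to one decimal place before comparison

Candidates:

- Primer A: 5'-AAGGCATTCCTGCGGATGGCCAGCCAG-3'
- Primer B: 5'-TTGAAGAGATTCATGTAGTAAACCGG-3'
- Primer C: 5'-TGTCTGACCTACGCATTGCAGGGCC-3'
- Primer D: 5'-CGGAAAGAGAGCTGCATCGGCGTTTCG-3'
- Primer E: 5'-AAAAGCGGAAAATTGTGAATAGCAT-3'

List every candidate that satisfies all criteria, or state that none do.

Primer B only.

Primer A (27 nt, A=6 T=4 G=9 C=8): longest run = 2 ✓; GC 17/27 = 63.0%, outside 36.8–56.0% ✗ — fails.
Primer B (26 nt, A=9 T=7 G=7 C=3): longest run = 3 ✓; GC 10/26 = 38.5% ✓ — passes.
Primer C (25 nt, A=4 T=6 G=7 C=8): longest run = 3 ✓; GC 15/25 = 60.0%, outside 36.8–56.0% ✗ — fails.
Primer D (27 nt, A=6 T=5 G=10 C=6): longest run = 3 ✓; GC 16/27 = 59.3%, outside 36.8–56.0% ✗ — fails.
Primer E (25 nt, A=12 T=5 G=6 C=2): longest run = 4 ✓; GC 8/25 = 32.0%, outside 36.8–56.0% ✗ — fails.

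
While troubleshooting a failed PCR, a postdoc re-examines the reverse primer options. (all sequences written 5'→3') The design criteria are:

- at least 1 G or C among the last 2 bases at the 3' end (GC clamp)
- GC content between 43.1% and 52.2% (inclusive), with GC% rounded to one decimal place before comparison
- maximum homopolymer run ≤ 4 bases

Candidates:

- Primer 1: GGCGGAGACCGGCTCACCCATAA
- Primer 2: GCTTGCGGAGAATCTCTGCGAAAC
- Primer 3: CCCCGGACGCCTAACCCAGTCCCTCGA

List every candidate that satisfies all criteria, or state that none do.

None of the candidates satisfy all criteria.

Primer 1 (23 nt, A=6 T=2 G=7 C=8): 3' end AA has 0 G/C, need ≥1 ✗; GC 15/23 = 65.2%, outside 43.1–52.2% ✗; longest run = 3 ✓ — fails.
Primer 2 (24 nt, A=6 T=5 G=7 C=6): 3' end AC has 1 G/C ✓; GC 13/24 = 54.2%, outside 43.1–52.2% ✗; longest run = 3 ✓ — fails.
Primer 3 (27 nt, A=5 T=3 G=5 C=14): 3' end GA has 1 G/C ✓; GC 19/27 = 70.4%, outside 43.1–52.2% ✗; longest run = 4 ✓ — fails.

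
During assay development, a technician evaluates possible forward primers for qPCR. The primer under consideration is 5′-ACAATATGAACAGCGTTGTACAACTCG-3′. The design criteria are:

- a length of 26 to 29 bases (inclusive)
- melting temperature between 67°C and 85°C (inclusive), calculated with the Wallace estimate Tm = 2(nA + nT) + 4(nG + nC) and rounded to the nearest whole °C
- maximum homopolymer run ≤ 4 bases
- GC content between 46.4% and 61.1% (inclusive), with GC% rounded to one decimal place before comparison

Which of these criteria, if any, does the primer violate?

Base counts: A=10, T=6, G=5, C=6 (length 27).
length: length 27 ✓
Tm: Tm = 2·16 + 4·11 = 76°C ✓
homopolymer run: longest run = 2 ✓
GC content: GC 11/27 = 40.7%, outside 46.4–61.1% ✗

Fails: GC content.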